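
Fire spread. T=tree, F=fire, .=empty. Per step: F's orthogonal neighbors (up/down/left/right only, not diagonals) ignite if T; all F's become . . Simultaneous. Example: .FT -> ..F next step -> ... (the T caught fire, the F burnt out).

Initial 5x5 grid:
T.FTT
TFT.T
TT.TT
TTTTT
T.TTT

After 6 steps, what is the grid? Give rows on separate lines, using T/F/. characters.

Step 1: 4 trees catch fire, 2 burn out
  T..FT
  F.F.T
  TF.TT
  TTTTT
  T.TTT
Step 2: 4 trees catch fire, 4 burn out
  F...F
  ....T
  F..TT
  TFTTT
  T.TTT
Step 3: 3 trees catch fire, 4 burn out
  .....
  ....F
  ...TT
  F.FTT
  T.TTT
Step 4: 4 trees catch fire, 3 burn out
  .....
  .....
  ...TF
  ...FT
  F.FTT
Step 5: 3 trees catch fire, 4 burn out
  .....
  .....
  ...F.
  ....F
  ...FT
Step 6: 1 trees catch fire, 3 burn out
  .....
  .....
  .....
  .....
  ....F

.....
.....
.....
.....
....F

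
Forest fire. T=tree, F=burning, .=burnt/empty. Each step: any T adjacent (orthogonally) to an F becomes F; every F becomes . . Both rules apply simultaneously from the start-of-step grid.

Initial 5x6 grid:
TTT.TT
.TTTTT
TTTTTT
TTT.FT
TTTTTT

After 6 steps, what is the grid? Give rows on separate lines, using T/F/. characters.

Step 1: 3 trees catch fire, 1 burn out
  TTT.TT
  .TTTTT
  TTTTFT
  TTT..F
  TTTTFT
Step 2: 5 trees catch fire, 3 burn out
  TTT.TT
  .TTTFT
  TTTF.F
  TTT...
  TTTF.F
Step 3: 5 trees catch fire, 5 burn out
  TTT.FT
  .TTF.F
  TTF...
  TTT...
  TTF...
Step 4: 5 trees catch fire, 5 burn out
  TTT..F
  .TF...
  TF....
  TTF...
  TF....
Step 5: 5 trees catch fire, 5 burn out
  TTF...
  .F....
  F.....
  TF....
  F.....
Step 6: 2 trees catch fire, 5 burn out
  TF....
  ......
  ......
  F.....
  ......

TF....
......
......
F.....
......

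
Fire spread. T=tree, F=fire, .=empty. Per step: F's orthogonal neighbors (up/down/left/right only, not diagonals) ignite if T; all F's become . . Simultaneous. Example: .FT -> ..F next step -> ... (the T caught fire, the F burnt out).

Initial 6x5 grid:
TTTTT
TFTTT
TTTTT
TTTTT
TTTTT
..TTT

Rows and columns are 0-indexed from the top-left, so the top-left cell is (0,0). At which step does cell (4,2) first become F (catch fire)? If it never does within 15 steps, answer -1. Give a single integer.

Step 1: cell (4,2)='T' (+4 fires, +1 burnt)
Step 2: cell (4,2)='T' (+6 fires, +4 burnt)
Step 3: cell (4,2)='T' (+6 fires, +6 burnt)
Step 4: cell (4,2)='F' (+5 fires, +6 burnt)
  -> target ignites at step 4
Step 5: cell (4,2)='.' (+3 fires, +5 burnt)
Step 6: cell (4,2)='.' (+2 fires, +3 burnt)
Step 7: cell (4,2)='.' (+1 fires, +2 burnt)
Step 8: cell (4,2)='.' (+0 fires, +1 burnt)
  fire out at step 8

4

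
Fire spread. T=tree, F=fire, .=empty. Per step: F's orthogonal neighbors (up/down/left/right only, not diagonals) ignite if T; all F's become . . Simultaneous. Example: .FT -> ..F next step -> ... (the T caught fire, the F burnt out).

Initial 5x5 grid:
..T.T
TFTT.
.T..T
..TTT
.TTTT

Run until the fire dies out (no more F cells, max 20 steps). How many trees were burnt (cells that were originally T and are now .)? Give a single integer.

Answer: 5

Derivation:
Step 1: +3 fires, +1 burnt (F count now 3)
Step 2: +2 fires, +3 burnt (F count now 2)
Step 3: +0 fires, +2 burnt (F count now 0)
Fire out after step 3
Initially T: 14, now '.': 16
Total burnt (originally-T cells now '.'): 5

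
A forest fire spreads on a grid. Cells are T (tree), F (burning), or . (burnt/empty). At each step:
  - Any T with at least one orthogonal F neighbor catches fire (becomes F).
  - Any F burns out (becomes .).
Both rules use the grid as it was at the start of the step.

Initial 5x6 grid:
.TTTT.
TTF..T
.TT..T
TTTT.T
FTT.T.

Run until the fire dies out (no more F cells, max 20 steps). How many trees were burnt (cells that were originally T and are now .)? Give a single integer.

Answer: 14

Derivation:
Step 1: +5 fires, +2 burnt (F count now 5)
Step 2: +7 fires, +5 burnt (F count now 7)
Step 3: +2 fires, +7 burnt (F count now 2)
Step 4: +0 fires, +2 burnt (F count now 0)
Fire out after step 4
Initially T: 18, now '.': 26
Total burnt (originally-T cells now '.'): 14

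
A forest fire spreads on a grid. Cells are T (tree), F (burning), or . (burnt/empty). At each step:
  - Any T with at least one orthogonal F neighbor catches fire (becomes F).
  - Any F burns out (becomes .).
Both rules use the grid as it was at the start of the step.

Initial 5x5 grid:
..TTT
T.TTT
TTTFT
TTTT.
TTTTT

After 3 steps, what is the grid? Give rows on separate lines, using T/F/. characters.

Step 1: 4 trees catch fire, 1 burn out
  ..TTT
  T.TFT
  TTF.F
  TTTF.
  TTTTT
Step 2: 6 trees catch fire, 4 burn out
  ..TFT
  T.F.F
  TF...
  TTF..
  TTTFT
Step 3: 6 trees catch fire, 6 burn out
  ..F.F
  T....
  F....
  TF...
  TTF.F

..F.F
T....
F....
TF...
TTF.F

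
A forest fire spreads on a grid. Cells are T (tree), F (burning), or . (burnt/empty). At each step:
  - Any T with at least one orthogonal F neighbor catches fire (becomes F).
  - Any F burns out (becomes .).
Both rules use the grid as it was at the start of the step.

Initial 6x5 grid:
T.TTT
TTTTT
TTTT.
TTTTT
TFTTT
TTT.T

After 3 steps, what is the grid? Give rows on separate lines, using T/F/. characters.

Step 1: 4 trees catch fire, 1 burn out
  T.TTT
  TTTTT
  TTTT.
  TFTTT
  F.FTT
  TFT.T
Step 2: 6 trees catch fire, 4 burn out
  T.TTT
  TTTTT
  TFTT.
  F.FTT
  ...FT
  F.F.T
Step 3: 5 trees catch fire, 6 burn out
  T.TTT
  TFTTT
  F.FT.
  ...FT
  ....F
  ....T

T.TTT
TFTTT
F.FT.
...FT
....F
....T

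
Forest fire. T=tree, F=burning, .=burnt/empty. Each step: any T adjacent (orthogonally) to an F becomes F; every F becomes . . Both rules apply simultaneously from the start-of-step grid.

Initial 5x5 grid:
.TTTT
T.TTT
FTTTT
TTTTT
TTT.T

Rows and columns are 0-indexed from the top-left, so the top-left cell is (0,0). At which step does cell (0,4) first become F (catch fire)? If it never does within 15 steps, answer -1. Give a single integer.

Step 1: cell (0,4)='T' (+3 fires, +1 burnt)
Step 2: cell (0,4)='T' (+3 fires, +3 burnt)
Step 3: cell (0,4)='T' (+4 fires, +3 burnt)
Step 4: cell (0,4)='T' (+5 fires, +4 burnt)
Step 5: cell (0,4)='T' (+4 fires, +5 burnt)
Step 6: cell (0,4)='F' (+2 fires, +4 burnt)
  -> target ignites at step 6
Step 7: cell (0,4)='.' (+0 fires, +2 burnt)
  fire out at step 7

6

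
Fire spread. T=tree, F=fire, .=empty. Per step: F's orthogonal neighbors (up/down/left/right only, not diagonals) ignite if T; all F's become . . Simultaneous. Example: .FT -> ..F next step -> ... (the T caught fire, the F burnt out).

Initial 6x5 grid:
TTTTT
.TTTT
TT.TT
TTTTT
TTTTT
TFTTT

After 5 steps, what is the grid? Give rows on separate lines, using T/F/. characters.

Step 1: 3 trees catch fire, 1 burn out
  TTTTT
  .TTTT
  TT.TT
  TTTTT
  TFTTT
  F.FTT
Step 2: 4 trees catch fire, 3 burn out
  TTTTT
  .TTTT
  TT.TT
  TFTTT
  F.FTT
  ...FT
Step 3: 5 trees catch fire, 4 burn out
  TTTTT
  .TTTT
  TF.TT
  F.FTT
  ...FT
  ....F
Step 4: 4 trees catch fire, 5 burn out
  TTTTT
  .FTTT
  F..TT
  ...FT
  ....F
  .....
Step 5: 4 trees catch fire, 4 burn out
  TFTTT
  ..FTT
  ...FT
  ....F
  .....
  .....

TFTTT
..FTT
...FT
....F
.....
.....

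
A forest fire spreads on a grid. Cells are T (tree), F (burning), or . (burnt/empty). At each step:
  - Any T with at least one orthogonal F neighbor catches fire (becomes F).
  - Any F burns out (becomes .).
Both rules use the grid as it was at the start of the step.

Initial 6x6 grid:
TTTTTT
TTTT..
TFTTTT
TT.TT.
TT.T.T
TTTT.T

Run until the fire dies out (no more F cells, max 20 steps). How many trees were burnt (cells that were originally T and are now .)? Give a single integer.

Step 1: +4 fires, +1 burnt (F count now 4)
Step 2: +6 fires, +4 burnt (F count now 6)
Step 3: +7 fires, +6 burnt (F count now 7)
Step 4: +6 fires, +7 burnt (F count now 6)
Step 5: +2 fires, +6 burnt (F count now 2)
Step 6: +1 fires, +2 burnt (F count now 1)
Step 7: +0 fires, +1 burnt (F count now 0)
Fire out after step 7
Initially T: 28, now '.': 34
Total burnt (originally-T cells now '.'): 26

Answer: 26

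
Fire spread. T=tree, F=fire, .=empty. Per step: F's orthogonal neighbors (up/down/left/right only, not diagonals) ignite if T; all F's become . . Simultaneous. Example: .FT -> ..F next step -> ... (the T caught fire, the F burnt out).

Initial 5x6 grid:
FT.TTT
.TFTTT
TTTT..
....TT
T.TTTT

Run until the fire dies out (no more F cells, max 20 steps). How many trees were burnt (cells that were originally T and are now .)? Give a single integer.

Answer: 12

Derivation:
Step 1: +4 fires, +2 burnt (F count now 4)
Step 2: +4 fires, +4 burnt (F count now 4)
Step 3: +3 fires, +4 burnt (F count now 3)
Step 4: +1 fires, +3 burnt (F count now 1)
Step 5: +0 fires, +1 burnt (F count now 0)
Fire out after step 5
Initially T: 19, now '.': 23
Total burnt (originally-T cells now '.'): 12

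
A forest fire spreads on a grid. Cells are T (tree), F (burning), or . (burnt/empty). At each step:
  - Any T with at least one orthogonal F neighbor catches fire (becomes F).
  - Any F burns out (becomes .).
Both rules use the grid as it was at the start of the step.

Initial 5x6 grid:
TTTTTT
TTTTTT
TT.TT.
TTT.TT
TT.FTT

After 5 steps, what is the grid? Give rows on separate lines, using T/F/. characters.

Step 1: 1 trees catch fire, 1 burn out
  TTTTTT
  TTTTTT
  TT.TT.
  TTT.TT
  TT..FT
Step 2: 2 trees catch fire, 1 burn out
  TTTTTT
  TTTTTT
  TT.TT.
  TTT.FT
  TT...F
Step 3: 2 trees catch fire, 2 burn out
  TTTTTT
  TTTTTT
  TT.TF.
  TTT..F
  TT....
Step 4: 2 trees catch fire, 2 burn out
  TTTTTT
  TTTTFT
  TT.F..
  TTT...
  TT....
Step 5: 3 trees catch fire, 2 burn out
  TTTTFT
  TTTF.F
  TT....
  TTT...
  TT....

TTTTFT
TTTF.F
TT....
TTT...
TT....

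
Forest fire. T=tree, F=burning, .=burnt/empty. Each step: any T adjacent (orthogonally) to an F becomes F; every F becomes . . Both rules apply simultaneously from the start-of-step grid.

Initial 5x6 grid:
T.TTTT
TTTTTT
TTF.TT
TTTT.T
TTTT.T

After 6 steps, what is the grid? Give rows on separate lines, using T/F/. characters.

Step 1: 3 trees catch fire, 1 burn out
  T.TTTT
  TTFTTT
  TF..TT
  TTFT.T
  TTTT.T
Step 2: 7 trees catch fire, 3 burn out
  T.FTTT
  TF.FTT
  F...TT
  TF.F.T
  TTFT.T
Step 3: 6 trees catch fire, 7 burn out
  T..FTT
  F...FT
  ....TT
  F....T
  TF.F.T
Step 4: 5 trees catch fire, 6 burn out
  F...FT
  .....F
  ....FT
  .....T
  F....T
Step 5: 2 trees catch fire, 5 burn out
  .....F
  ......
  .....F
  .....T
  .....T
Step 6: 1 trees catch fire, 2 burn out
  ......
  ......
  ......
  .....F
  .....T

......
......
......
.....F
.....T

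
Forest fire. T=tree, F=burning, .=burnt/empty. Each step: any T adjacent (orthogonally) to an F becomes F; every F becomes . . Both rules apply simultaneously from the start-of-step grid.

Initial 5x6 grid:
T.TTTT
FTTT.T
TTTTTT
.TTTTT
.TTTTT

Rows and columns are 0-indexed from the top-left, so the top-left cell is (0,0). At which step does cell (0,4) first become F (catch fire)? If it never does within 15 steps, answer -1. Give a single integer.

Step 1: cell (0,4)='T' (+3 fires, +1 burnt)
Step 2: cell (0,4)='T' (+2 fires, +3 burnt)
Step 3: cell (0,4)='T' (+4 fires, +2 burnt)
Step 4: cell (0,4)='T' (+4 fires, +4 burnt)
Step 5: cell (0,4)='F' (+4 fires, +4 burnt)
  -> target ignites at step 5
Step 6: cell (0,4)='.' (+4 fires, +4 burnt)
Step 7: cell (0,4)='.' (+3 fires, +4 burnt)
Step 8: cell (0,4)='.' (+1 fires, +3 burnt)
Step 9: cell (0,4)='.' (+0 fires, +1 burnt)
  fire out at step 9

5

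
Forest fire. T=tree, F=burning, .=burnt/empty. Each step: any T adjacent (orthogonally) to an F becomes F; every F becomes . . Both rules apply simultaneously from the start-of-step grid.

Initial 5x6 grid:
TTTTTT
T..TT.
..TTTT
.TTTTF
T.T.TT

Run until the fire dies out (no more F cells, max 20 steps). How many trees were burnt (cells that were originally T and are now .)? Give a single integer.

Step 1: +3 fires, +1 burnt (F count now 3)
Step 2: +3 fires, +3 burnt (F count now 3)
Step 3: +3 fires, +3 burnt (F count now 3)
Step 4: +5 fires, +3 burnt (F count now 5)
Step 5: +2 fires, +5 burnt (F count now 2)
Step 6: +1 fires, +2 burnt (F count now 1)
Step 7: +1 fires, +1 burnt (F count now 1)
Step 8: +1 fires, +1 burnt (F count now 1)
Step 9: +1 fires, +1 burnt (F count now 1)
Step 10: +0 fires, +1 burnt (F count now 0)
Fire out after step 10
Initially T: 21, now '.': 29
Total burnt (originally-T cells now '.'): 20

Answer: 20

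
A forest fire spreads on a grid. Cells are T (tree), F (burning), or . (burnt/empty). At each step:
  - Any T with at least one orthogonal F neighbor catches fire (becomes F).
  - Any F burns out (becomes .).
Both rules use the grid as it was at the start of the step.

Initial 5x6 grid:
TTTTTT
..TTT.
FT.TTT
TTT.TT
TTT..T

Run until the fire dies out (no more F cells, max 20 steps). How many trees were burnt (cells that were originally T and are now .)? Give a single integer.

Step 1: +2 fires, +1 burnt (F count now 2)
Step 2: +2 fires, +2 burnt (F count now 2)
Step 3: +2 fires, +2 burnt (F count now 2)
Step 4: +1 fires, +2 burnt (F count now 1)
Step 5: +0 fires, +1 burnt (F count now 0)
Fire out after step 5
Initially T: 22, now '.': 15
Total burnt (originally-T cells now '.'): 7

Answer: 7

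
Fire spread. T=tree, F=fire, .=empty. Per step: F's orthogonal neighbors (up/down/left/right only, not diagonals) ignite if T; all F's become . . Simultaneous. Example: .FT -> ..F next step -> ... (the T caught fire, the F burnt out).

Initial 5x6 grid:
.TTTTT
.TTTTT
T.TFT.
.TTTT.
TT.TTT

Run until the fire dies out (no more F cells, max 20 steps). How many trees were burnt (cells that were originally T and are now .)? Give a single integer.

Answer: 21

Derivation:
Step 1: +4 fires, +1 burnt (F count now 4)
Step 2: +6 fires, +4 burnt (F count now 6)
Step 3: +6 fires, +6 burnt (F count now 6)
Step 4: +4 fires, +6 burnt (F count now 4)
Step 5: +1 fires, +4 burnt (F count now 1)
Step 6: +0 fires, +1 burnt (F count now 0)
Fire out after step 6
Initially T: 22, now '.': 29
Total burnt (originally-T cells now '.'): 21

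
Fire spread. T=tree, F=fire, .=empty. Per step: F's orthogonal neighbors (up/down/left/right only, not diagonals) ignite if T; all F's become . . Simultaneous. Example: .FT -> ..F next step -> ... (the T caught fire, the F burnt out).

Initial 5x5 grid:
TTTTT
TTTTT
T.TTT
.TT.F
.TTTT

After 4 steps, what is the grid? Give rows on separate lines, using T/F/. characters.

Step 1: 2 trees catch fire, 1 burn out
  TTTTT
  TTTTT
  T.TTF
  .TT..
  .TTTF
Step 2: 3 trees catch fire, 2 burn out
  TTTTT
  TTTTF
  T.TF.
  .TT..
  .TTF.
Step 3: 4 trees catch fire, 3 burn out
  TTTTF
  TTTF.
  T.F..
  .TT..
  .TF..
Step 4: 4 trees catch fire, 4 burn out
  TTTF.
  TTF..
  T....
  .TF..
  .F...

TTTF.
TTF..
T....
.TF..
.F...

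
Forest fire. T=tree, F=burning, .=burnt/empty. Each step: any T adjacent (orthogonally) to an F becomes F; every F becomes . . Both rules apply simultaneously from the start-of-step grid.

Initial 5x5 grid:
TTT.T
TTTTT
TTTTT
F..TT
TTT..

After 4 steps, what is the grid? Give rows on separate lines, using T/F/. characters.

Step 1: 2 trees catch fire, 1 burn out
  TTT.T
  TTTTT
  FTTTT
  ...TT
  FTT..
Step 2: 3 trees catch fire, 2 burn out
  TTT.T
  FTTTT
  .FTTT
  ...TT
  .FT..
Step 3: 4 trees catch fire, 3 burn out
  FTT.T
  .FTTT
  ..FTT
  ...TT
  ..F..
Step 4: 3 trees catch fire, 4 burn out
  .FT.T
  ..FTT
  ...FT
  ...TT
  .....

.FT.T
..FTT
...FT
...TT
.....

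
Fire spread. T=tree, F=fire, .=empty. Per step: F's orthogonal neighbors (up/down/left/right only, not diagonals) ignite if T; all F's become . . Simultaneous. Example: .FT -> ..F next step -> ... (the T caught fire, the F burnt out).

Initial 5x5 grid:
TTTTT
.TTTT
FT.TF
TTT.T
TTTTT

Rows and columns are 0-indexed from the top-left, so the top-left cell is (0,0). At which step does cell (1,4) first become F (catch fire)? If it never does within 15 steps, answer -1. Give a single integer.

Step 1: cell (1,4)='F' (+5 fires, +2 burnt)
  -> target ignites at step 1
Step 2: cell (1,4)='.' (+6 fires, +5 burnt)
Step 3: cell (1,4)='.' (+6 fires, +6 burnt)
Step 4: cell (1,4)='.' (+3 fires, +6 burnt)
Step 5: cell (1,4)='.' (+0 fires, +3 burnt)
  fire out at step 5

1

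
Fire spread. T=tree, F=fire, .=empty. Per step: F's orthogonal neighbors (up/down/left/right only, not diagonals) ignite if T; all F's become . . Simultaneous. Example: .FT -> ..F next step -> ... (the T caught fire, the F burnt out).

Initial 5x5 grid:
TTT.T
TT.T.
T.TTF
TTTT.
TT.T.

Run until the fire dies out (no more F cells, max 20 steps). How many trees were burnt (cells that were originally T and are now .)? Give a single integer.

Step 1: +1 fires, +1 burnt (F count now 1)
Step 2: +3 fires, +1 burnt (F count now 3)
Step 3: +2 fires, +3 burnt (F count now 2)
Step 4: +1 fires, +2 burnt (F count now 1)
Step 5: +2 fires, +1 burnt (F count now 2)
Step 6: +2 fires, +2 burnt (F count now 2)
Step 7: +1 fires, +2 burnt (F count now 1)
Step 8: +2 fires, +1 burnt (F count now 2)
Step 9: +1 fires, +2 burnt (F count now 1)
Step 10: +1 fires, +1 burnt (F count now 1)
Step 11: +0 fires, +1 burnt (F count now 0)
Fire out after step 11
Initially T: 17, now '.': 24
Total burnt (originally-T cells now '.'): 16

Answer: 16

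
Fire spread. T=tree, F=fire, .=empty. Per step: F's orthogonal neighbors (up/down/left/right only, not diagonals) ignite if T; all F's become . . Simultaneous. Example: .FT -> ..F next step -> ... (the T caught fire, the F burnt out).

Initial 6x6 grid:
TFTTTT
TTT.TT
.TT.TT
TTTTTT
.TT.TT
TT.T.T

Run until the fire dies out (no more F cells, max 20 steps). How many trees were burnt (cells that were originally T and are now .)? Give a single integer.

Step 1: +3 fires, +1 burnt (F count now 3)
Step 2: +4 fires, +3 burnt (F count now 4)
Step 3: +3 fires, +4 burnt (F count now 3)
Step 4: +5 fires, +3 burnt (F count now 5)
Step 5: +5 fires, +5 burnt (F count now 5)
Step 6: +3 fires, +5 burnt (F count now 3)
Step 7: +2 fires, +3 burnt (F count now 2)
Step 8: +1 fires, +2 burnt (F count now 1)
Step 9: +1 fires, +1 burnt (F count now 1)
Step 10: +0 fires, +1 burnt (F count now 0)
Fire out after step 10
Initially T: 28, now '.': 35
Total burnt (originally-T cells now '.'): 27

Answer: 27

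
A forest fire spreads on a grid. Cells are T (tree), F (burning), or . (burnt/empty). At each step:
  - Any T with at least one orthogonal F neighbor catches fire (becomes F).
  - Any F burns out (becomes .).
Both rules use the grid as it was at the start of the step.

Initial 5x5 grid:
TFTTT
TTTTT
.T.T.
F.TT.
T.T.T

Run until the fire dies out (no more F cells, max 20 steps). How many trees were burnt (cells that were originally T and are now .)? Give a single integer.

Step 1: +4 fires, +2 burnt (F count now 4)
Step 2: +4 fires, +4 burnt (F count now 4)
Step 3: +2 fires, +4 burnt (F count now 2)
Step 4: +2 fires, +2 burnt (F count now 2)
Step 5: +1 fires, +2 burnt (F count now 1)
Step 6: +1 fires, +1 burnt (F count now 1)
Step 7: +1 fires, +1 burnt (F count now 1)
Step 8: +0 fires, +1 burnt (F count now 0)
Fire out after step 8
Initially T: 16, now '.': 24
Total burnt (originally-T cells now '.'): 15

Answer: 15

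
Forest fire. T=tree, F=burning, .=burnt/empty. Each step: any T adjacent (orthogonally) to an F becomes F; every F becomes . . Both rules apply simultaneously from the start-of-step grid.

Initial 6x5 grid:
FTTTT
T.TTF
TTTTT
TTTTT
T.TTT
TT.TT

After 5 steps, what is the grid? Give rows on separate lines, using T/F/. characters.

Step 1: 5 trees catch fire, 2 burn out
  .FTTF
  F.TF.
  TTTTF
  TTTTT
  T.TTT
  TT.TT
Step 2: 6 trees catch fire, 5 burn out
  ..FF.
  ..F..
  FTTF.
  TTTTF
  T.TTT
  TT.TT
Step 3: 5 trees catch fire, 6 burn out
  .....
  .....
  .FF..
  FTTF.
  T.TTF
  TT.TT
Step 4: 5 trees catch fire, 5 burn out
  .....
  .....
  .....
  .FF..
  F.TF.
  TT.TF
Step 5: 3 trees catch fire, 5 burn out
  .....
  .....
  .....
  .....
  ..F..
  FT.F.

.....
.....
.....
.....
..F..
FT.F.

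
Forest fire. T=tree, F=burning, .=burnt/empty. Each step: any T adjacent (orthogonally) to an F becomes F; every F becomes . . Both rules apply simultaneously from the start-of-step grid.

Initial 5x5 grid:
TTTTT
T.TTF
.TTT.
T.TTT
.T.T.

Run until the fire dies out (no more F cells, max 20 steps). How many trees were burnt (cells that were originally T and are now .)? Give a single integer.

Answer: 15

Derivation:
Step 1: +2 fires, +1 burnt (F count now 2)
Step 2: +3 fires, +2 burnt (F count now 3)
Step 3: +3 fires, +3 burnt (F count now 3)
Step 4: +5 fires, +3 burnt (F count now 5)
Step 5: +1 fires, +5 burnt (F count now 1)
Step 6: +1 fires, +1 burnt (F count now 1)
Step 7: +0 fires, +1 burnt (F count now 0)
Fire out after step 7
Initially T: 17, now '.': 23
Total burnt (originally-T cells now '.'): 15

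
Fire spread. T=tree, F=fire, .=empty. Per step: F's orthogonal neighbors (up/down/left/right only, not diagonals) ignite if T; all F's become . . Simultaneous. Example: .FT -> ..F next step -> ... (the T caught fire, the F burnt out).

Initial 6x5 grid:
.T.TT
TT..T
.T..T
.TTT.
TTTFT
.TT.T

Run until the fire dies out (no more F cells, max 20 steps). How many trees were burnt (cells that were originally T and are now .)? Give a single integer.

Step 1: +3 fires, +1 burnt (F count now 3)
Step 2: +4 fires, +3 burnt (F count now 4)
Step 3: +3 fires, +4 burnt (F count now 3)
Step 4: +1 fires, +3 burnt (F count now 1)
Step 5: +1 fires, +1 burnt (F count now 1)
Step 6: +2 fires, +1 burnt (F count now 2)
Step 7: +0 fires, +2 burnt (F count now 0)
Fire out after step 7
Initially T: 18, now '.': 26
Total burnt (originally-T cells now '.'): 14

Answer: 14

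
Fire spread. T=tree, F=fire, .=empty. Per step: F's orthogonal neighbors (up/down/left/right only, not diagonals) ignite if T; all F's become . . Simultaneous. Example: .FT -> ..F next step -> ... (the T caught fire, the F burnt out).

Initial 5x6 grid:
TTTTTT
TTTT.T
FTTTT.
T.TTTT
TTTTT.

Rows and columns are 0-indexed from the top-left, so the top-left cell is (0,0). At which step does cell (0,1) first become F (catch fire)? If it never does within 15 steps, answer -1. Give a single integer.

Step 1: cell (0,1)='T' (+3 fires, +1 burnt)
Step 2: cell (0,1)='T' (+4 fires, +3 burnt)
Step 3: cell (0,1)='F' (+5 fires, +4 burnt)
  -> target ignites at step 3
Step 4: cell (0,1)='.' (+5 fires, +5 burnt)
Step 5: cell (0,1)='.' (+3 fires, +5 burnt)
Step 6: cell (0,1)='.' (+3 fires, +3 burnt)
Step 7: cell (0,1)='.' (+1 fires, +3 burnt)
Step 8: cell (0,1)='.' (+1 fires, +1 burnt)
Step 9: cell (0,1)='.' (+0 fires, +1 burnt)
  fire out at step 9

3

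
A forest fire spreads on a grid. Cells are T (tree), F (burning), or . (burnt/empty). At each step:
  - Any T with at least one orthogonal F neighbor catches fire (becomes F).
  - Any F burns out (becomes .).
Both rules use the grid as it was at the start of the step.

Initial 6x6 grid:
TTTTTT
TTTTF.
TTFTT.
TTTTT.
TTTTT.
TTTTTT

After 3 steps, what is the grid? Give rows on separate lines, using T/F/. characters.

Step 1: 7 trees catch fire, 2 burn out
  TTTTFT
  TTFF..
  TF.FF.
  TTFTT.
  TTTTT.
  TTTTTT
Step 2: 9 trees catch fire, 7 burn out
  TTFF.F
  TF....
  F.....
  TF.FF.
  TTFTT.
  TTTTTT
Step 3: 7 trees catch fire, 9 burn out
  TF....
  F.....
  ......
  F.....
  TF.FF.
  TTFTTT

TF....
F.....
......
F.....
TF.FF.
TTFTTT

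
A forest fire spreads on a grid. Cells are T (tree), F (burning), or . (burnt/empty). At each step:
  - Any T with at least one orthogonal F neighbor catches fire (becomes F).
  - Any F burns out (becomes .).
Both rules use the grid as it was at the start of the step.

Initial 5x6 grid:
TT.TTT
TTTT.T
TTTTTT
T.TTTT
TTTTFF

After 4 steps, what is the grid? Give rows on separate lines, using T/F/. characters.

Step 1: 3 trees catch fire, 2 burn out
  TT.TTT
  TTTT.T
  TTTTTT
  T.TTFF
  TTTF..
Step 2: 4 trees catch fire, 3 burn out
  TT.TTT
  TTTT.T
  TTTTFF
  T.TF..
  TTF...
Step 3: 4 trees catch fire, 4 burn out
  TT.TTT
  TTTT.F
  TTTF..
  T.F...
  TF....
Step 4: 4 trees catch fire, 4 burn out
  TT.TTF
  TTTF..
  TTF...
  T.....
  F.....

TT.TTF
TTTF..
TTF...
T.....
F.....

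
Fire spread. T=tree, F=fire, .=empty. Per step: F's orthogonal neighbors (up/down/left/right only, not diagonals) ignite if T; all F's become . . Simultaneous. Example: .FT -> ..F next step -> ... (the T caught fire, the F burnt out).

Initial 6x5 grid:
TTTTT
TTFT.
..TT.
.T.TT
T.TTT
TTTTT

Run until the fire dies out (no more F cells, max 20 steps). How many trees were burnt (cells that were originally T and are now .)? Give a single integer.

Answer: 21

Derivation:
Step 1: +4 fires, +1 burnt (F count now 4)
Step 2: +4 fires, +4 burnt (F count now 4)
Step 3: +3 fires, +4 burnt (F count now 3)
Step 4: +2 fires, +3 burnt (F count now 2)
Step 5: +3 fires, +2 burnt (F count now 3)
Step 6: +2 fires, +3 burnt (F count now 2)
Step 7: +1 fires, +2 burnt (F count now 1)
Step 8: +1 fires, +1 burnt (F count now 1)
Step 9: +1 fires, +1 burnt (F count now 1)
Step 10: +0 fires, +1 burnt (F count now 0)
Fire out after step 10
Initially T: 22, now '.': 29
Total burnt (originally-T cells now '.'): 21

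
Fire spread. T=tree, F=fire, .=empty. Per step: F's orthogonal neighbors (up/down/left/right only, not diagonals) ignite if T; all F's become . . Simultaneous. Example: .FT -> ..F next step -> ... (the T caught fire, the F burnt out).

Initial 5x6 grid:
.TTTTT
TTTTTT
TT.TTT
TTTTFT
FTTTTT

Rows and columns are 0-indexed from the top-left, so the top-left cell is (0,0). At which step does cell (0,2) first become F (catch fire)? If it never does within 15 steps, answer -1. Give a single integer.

Step 1: cell (0,2)='T' (+6 fires, +2 burnt)
Step 2: cell (0,2)='T' (+9 fires, +6 burnt)
Step 3: cell (0,2)='T' (+5 fires, +9 burnt)
Step 4: cell (0,2)='T' (+4 fires, +5 burnt)
Step 5: cell (0,2)='F' (+2 fires, +4 burnt)
  -> target ignites at step 5
Step 6: cell (0,2)='.' (+0 fires, +2 burnt)
  fire out at step 6

5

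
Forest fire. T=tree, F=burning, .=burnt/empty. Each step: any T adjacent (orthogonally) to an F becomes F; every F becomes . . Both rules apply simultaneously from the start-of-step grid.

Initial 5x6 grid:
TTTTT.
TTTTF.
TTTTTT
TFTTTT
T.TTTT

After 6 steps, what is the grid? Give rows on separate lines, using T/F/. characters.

Step 1: 6 trees catch fire, 2 burn out
  TTTTF.
  TTTF..
  TFTTFT
  F.FTTT
  T.TTTT
Step 2: 11 trees catch fire, 6 burn out
  TTTF..
  TFF...
  F.FF.F
  ...FFT
  F.FTTT
Step 3: 6 trees catch fire, 11 burn out
  TFF...
  F.....
  ......
  .....F
  ...FFT
Step 4: 2 trees catch fire, 6 burn out
  F.....
  ......
  ......
  ......
  .....F
Step 5: 0 trees catch fire, 2 burn out
  ......
  ......
  ......
  ......
  ......
Step 6: 0 trees catch fire, 0 burn out
  ......
  ......
  ......
  ......
  ......

......
......
......
......
......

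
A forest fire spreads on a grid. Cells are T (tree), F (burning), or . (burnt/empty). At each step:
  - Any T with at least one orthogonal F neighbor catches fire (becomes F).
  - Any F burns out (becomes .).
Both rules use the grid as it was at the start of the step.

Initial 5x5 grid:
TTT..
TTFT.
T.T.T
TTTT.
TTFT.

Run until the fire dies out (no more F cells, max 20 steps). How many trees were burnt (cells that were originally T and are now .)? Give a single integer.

Step 1: +7 fires, +2 burnt (F count now 7)
Step 2: +5 fires, +7 burnt (F count now 5)
Step 3: +3 fires, +5 burnt (F count now 3)
Step 4: +0 fires, +3 burnt (F count now 0)
Fire out after step 4
Initially T: 16, now '.': 24
Total burnt (originally-T cells now '.'): 15

Answer: 15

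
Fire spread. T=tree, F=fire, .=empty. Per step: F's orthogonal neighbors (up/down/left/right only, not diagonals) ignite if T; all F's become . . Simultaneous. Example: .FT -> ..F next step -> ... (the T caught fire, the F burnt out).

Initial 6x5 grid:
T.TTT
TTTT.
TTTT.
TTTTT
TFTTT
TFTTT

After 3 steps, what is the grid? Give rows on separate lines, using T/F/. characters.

Step 1: 5 trees catch fire, 2 burn out
  T.TTT
  TTTT.
  TTTT.
  TFTTT
  F.FTT
  F.FTT
Step 2: 5 trees catch fire, 5 burn out
  T.TTT
  TTTT.
  TFTT.
  F.FTT
  ...FT
  ...FT
Step 3: 6 trees catch fire, 5 burn out
  T.TTT
  TFTT.
  F.FT.
  ...FT
  ....F
  ....F

T.TTT
TFTT.
F.FT.
...FT
....F
....F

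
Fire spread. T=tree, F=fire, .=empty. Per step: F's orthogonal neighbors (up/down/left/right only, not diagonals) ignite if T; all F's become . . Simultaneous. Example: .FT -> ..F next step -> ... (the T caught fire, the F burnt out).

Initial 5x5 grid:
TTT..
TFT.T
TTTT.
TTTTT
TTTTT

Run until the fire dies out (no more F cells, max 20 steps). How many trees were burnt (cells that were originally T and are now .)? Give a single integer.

Step 1: +4 fires, +1 burnt (F count now 4)
Step 2: +5 fires, +4 burnt (F count now 5)
Step 3: +4 fires, +5 burnt (F count now 4)
Step 4: +3 fires, +4 burnt (F count now 3)
Step 5: +2 fires, +3 burnt (F count now 2)
Step 6: +1 fires, +2 burnt (F count now 1)
Step 7: +0 fires, +1 burnt (F count now 0)
Fire out after step 7
Initially T: 20, now '.': 24
Total burnt (originally-T cells now '.'): 19

Answer: 19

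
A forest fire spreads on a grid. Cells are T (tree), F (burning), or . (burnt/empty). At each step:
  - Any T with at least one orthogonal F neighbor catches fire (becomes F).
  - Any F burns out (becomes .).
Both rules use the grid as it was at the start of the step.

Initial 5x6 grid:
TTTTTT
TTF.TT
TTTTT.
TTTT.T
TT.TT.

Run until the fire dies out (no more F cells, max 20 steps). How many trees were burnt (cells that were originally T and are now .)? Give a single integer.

Answer: 23

Derivation:
Step 1: +3 fires, +1 burnt (F count now 3)
Step 2: +6 fires, +3 burnt (F count now 6)
Step 3: +6 fires, +6 burnt (F count now 6)
Step 4: +5 fires, +6 burnt (F count now 5)
Step 5: +3 fires, +5 burnt (F count now 3)
Step 6: +0 fires, +3 burnt (F count now 0)
Fire out after step 6
Initially T: 24, now '.': 29
Total burnt (originally-T cells now '.'): 23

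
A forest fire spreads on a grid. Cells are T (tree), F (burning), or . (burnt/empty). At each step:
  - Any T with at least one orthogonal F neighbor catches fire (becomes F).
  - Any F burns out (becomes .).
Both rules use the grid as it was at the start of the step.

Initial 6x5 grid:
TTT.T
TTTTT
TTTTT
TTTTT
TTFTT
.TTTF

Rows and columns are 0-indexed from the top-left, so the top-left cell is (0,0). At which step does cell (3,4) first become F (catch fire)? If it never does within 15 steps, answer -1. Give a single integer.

Step 1: cell (3,4)='T' (+6 fires, +2 burnt)
Step 2: cell (3,4)='F' (+6 fires, +6 burnt)
  -> target ignites at step 2
Step 3: cell (3,4)='.' (+5 fires, +6 burnt)
Step 4: cell (3,4)='.' (+5 fires, +5 burnt)
Step 5: cell (3,4)='.' (+3 fires, +5 burnt)
Step 6: cell (3,4)='.' (+1 fires, +3 burnt)
Step 7: cell (3,4)='.' (+0 fires, +1 burnt)
  fire out at step 7

2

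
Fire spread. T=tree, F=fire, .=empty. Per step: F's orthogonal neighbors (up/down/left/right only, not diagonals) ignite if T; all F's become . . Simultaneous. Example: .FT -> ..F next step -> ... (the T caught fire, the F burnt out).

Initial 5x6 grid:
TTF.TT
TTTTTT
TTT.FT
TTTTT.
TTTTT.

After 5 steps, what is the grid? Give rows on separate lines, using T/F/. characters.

Step 1: 5 trees catch fire, 2 burn out
  TF..TT
  TTFTFT
  TTT..F
  TTTTF.
  TTTTT.
Step 2: 8 trees catch fire, 5 burn out
  F...FT
  TF.F.F
  TTF...
  TTTF..
  TTTTF.
Step 3: 5 trees catch fire, 8 burn out
  .....F
  F.....
  TF....
  TTF...
  TTTF..
Step 4: 3 trees catch fire, 5 burn out
  ......
  ......
  F.....
  TF....
  TTF...
Step 5: 2 trees catch fire, 3 burn out
  ......
  ......
  ......
  F.....
  TF....

......
......
......
F.....
TF....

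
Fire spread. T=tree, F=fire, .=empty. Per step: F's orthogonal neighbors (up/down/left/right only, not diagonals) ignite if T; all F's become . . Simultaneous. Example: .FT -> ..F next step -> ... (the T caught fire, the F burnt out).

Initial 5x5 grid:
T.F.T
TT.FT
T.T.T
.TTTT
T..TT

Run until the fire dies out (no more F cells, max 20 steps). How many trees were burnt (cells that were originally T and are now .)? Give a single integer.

Step 1: +1 fires, +2 burnt (F count now 1)
Step 2: +2 fires, +1 burnt (F count now 2)
Step 3: +1 fires, +2 burnt (F count now 1)
Step 4: +2 fires, +1 burnt (F count now 2)
Step 5: +2 fires, +2 burnt (F count now 2)
Step 6: +2 fires, +2 burnt (F count now 2)
Step 7: +0 fires, +2 burnt (F count now 0)
Fire out after step 7
Initially T: 15, now '.': 20
Total burnt (originally-T cells now '.'): 10

Answer: 10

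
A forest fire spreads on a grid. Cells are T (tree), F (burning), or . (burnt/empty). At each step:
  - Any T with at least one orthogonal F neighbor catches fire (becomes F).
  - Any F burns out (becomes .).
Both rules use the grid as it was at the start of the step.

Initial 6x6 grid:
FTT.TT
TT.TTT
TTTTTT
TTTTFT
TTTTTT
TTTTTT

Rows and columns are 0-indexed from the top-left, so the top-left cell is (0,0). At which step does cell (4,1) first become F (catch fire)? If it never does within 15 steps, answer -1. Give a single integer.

Step 1: cell (4,1)='T' (+6 fires, +2 burnt)
Step 2: cell (4,1)='T' (+10 fires, +6 burnt)
Step 3: cell (4,1)='T' (+10 fires, +10 burnt)
Step 4: cell (4,1)='F' (+4 fires, +10 burnt)
  -> target ignites at step 4
Step 5: cell (4,1)='.' (+2 fires, +4 burnt)
Step 6: cell (4,1)='.' (+0 fires, +2 burnt)
  fire out at step 6

4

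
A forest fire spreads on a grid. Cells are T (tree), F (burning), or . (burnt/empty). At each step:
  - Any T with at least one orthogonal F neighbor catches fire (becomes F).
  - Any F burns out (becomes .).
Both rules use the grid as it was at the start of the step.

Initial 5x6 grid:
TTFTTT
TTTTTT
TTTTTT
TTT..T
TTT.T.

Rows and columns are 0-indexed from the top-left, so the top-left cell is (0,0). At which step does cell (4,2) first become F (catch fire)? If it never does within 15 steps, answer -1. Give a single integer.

Step 1: cell (4,2)='T' (+3 fires, +1 burnt)
Step 2: cell (4,2)='T' (+5 fires, +3 burnt)
Step 3: cell (4,2)='T' (+6 fires, +5 burnt)
Step 4: cell (4,2)='F' (+5 fires, +6 burnt)
  -> target ignites at step 4
Step 5: cell (4,2)='.' (+3 fires, +5 burnt)
Step 6: cell (4,2)='.' (+2 fires, +3 burnt)
Step 7: cell (4,2)='.' (+0 fires, +2 burnt)
  fire out at step 7

4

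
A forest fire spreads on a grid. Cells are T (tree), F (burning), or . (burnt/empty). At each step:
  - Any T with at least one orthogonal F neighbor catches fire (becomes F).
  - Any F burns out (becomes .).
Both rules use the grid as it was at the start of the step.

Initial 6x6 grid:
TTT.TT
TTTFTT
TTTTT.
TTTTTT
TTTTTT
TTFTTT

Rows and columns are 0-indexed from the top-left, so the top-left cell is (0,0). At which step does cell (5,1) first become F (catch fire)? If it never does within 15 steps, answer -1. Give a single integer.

Step 1: cell (5,1)='F' (+6 fires, +2 burnt)
  -> target ignites at step 1
Step 2: cell (5,1)='.' (+12 fires, +6 burnt)
Step 3: cell (5,1)='.' (+9 fires, +12 burnt)
Step 4: cell (5,1)='.' (+5 fires, +9 burnt)
Step 5: cell (5,1)='.' (+0 fires, +5 burnt)
  fire out at step 5

1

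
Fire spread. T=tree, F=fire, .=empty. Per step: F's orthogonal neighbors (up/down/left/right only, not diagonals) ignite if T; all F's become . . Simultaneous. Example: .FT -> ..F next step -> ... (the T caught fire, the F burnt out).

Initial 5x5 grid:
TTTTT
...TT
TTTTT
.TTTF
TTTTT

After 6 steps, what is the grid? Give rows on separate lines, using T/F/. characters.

Step 1: 3 trees catch fire, 1 burn out
  TTTTT
  ...TT
  TTTTF
  .TTF.
  TTTTF
Step 2: 4 trees catch fire, 3 burn out
  TTTTT
  ...TF
  TTTF.
  .TF..
  TTTF.
Step 3: 5 trees catch fire, 4 burn out
  TTTTF
  ...F.
  TTF..
  .F...
  TTF..
Step 4: 3 trees catch fire, 5 burn out
  TTTF.
  .....
  TF...
  .....
  TF...
Step 5: 3 trees catch fire, 3 burn out
  TTF..
  .....
  F....
  .....
  F....
Step 6: 1 trees catch fire, 3 burn out
  TF...
  .....
  .....
  .....
  .....

TF...
.....
.....
.....
.....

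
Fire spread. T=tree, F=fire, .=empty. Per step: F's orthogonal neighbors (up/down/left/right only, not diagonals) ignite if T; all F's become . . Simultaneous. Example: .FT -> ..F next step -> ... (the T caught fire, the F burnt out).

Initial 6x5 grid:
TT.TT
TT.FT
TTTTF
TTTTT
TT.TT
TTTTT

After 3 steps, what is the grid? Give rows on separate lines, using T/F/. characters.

Step 1: 4 trees catch fire, 2 burn out
  TT.FT
  TT..F
  TTTF.
  TTTTF
  TT.TT
  TTTTT
Step 2: 4 trees catch fire, 4 burn out
  TT..F
  TT...
  TTF..
  TTTF.
  TT.TF
  TTTTT
Step 3: 4 trees catch fire, 4 burn out
  TT...
  TT...
  TF...
  TTF..
  TT.F.
  TTTTF

TT...
TT...
TF...
TTF..
TT.F.
TTTTF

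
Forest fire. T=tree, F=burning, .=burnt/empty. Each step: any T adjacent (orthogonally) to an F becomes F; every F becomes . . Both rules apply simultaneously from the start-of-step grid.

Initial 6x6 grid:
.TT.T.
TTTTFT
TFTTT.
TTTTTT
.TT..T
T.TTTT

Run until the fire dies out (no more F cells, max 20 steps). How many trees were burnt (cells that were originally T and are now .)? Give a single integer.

Answer: 25

Derivation:
Step 1: +8 fires, +2 burnt (F count now 8)
Step 2: +8 fires, +8 burnt (F count now 8)
Step 3: +4 fires, +8 burnt (F count now 4)
Step 4: +2 fires, +4 burnt (F count now 2)
Step 5: +2 fires, +2 burnt (F count now 2)
Step 6: +1 fires, +2 burnt (F count now 1)
Step 7: +0 fires, +1 burnt (F count now 0)
Fire out after step 7
Initially T: 26, now '.': 35
Total burnt (originally-T cells now '.'): 25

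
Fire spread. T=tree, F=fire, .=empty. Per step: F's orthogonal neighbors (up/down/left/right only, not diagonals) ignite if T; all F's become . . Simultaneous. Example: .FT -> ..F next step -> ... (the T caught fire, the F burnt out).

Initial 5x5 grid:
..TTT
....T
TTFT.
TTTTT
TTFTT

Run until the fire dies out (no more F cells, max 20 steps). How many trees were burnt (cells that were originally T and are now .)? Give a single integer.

Step 1: +5 fires, +2 burnt (F count now 5)
Step 2: +5 fires, +5 burnt (F count now 5)
Step 3: +2 fires, +5 burnt (F count now 2)
Step 4: +0 fires, +2 burnt (F count now 0)
Fire out after step 4
Initially T: 16, now '.': 21
Total burnt (originally-T cells now '.'): 12

Answer: 12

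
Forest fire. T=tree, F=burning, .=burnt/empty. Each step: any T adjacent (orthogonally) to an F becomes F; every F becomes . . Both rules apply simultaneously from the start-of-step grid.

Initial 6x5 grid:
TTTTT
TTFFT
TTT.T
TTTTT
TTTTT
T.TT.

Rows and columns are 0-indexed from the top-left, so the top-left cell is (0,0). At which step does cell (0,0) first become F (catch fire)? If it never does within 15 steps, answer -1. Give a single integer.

Step 1: cell (0,0)='T' (+5 fires, +2 burnt)
Step 2: cell (0,0)='T' (+6 fires, +5 burnt)
Step 3: cell (0,0)='F' (+6 fires, +6 burnt)
  -> target ignites at step 3
Step 4: cell (0,0)='.' (+5 fires, +6 burnt)
Step 5: cell (0,0)='.' (+2 fires, +5 burnt)
Step 6: cell (0,0)='.' (+1 fires, +2 burnt)
Step 7: cell (0,0)='.' (+0 fires, +1 burnt)
  fire out at step 7

3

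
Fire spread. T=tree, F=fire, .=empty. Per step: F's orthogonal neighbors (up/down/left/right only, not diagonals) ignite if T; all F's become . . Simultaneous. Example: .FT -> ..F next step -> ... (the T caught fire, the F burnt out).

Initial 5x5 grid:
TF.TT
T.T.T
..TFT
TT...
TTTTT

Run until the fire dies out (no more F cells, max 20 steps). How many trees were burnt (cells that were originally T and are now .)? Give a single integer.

Answer: 8

Derivation:
Step 1: +3 fires, +2 burnt (F count now 3)
Step 2: +3 fires, +3 burnt (F count now 3)
Step 3: +1 fires, +3 burnt (F count now 1)
Step 4: +1 fires, +1 burnt (F count now 1)
Step 5: +0 fires, +1 burnt (F count now 0)
Fire out after step 5
Initially T: 15, now '.': 18
Total burnt (originally-T cells now '.'): 8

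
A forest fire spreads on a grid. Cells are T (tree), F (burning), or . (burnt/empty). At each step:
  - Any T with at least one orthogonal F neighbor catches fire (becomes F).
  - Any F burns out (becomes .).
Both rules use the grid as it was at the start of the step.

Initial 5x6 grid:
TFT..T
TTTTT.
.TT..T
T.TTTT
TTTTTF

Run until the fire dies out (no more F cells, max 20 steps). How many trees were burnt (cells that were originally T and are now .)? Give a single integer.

Step 1: +5 fires, +2 burnt (F count now 5)
Step 2: +6 fires, +5 burnt (F count now 6)
Step 3: +4 fires, +6 burnt (F count now 4)
Step 4: +3 fires, +4 burnt (F count now 3)
Step 5: +1 fires, +3 burnt (F count now 1)
Step 6: +1 fires, +1 burnt (F count now 1)
Step 7: +0 fires, +1 burnt (F count now 0)
Fire out after step 7
Initially T: 21, now '.': 29
Total burnt (originally-T cells now '.'): 20

Answer: 20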